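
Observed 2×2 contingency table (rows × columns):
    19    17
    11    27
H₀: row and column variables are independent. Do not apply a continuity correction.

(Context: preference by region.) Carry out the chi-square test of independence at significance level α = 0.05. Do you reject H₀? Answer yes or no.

Row totals [36, 38], col totals [30, 44], n=74
χ² = (19−14.59)²/14.59 + (17−21.41)²/21.41 + (11−15.41)²/15.41 + (27−22.59)²/22.59 = 4.3552
df = 1
p-value (upper-tail) = 0.03690
At α=0.05: p < α → reject H₀

reject H₀: yes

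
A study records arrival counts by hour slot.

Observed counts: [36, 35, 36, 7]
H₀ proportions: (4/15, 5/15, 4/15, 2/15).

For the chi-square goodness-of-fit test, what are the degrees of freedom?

degrees of freedom = 3

df = k − 1 = 4 − 1 = 3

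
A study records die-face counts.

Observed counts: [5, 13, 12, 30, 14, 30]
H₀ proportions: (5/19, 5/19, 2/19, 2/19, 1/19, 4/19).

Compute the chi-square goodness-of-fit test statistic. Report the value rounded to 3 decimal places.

test statistic = 75.367

n = 104; E_i = n·p_i = [27.37, 27.37, 10.95, 10.95, 5.47, 21.89]
χ² = (5−27.37)²/27.37 + (13−27.37)²/27.37 + (12−10.95)²/10.95 + (30−10.95)²/10.95 + (14−5.47)²/5.47 + (30−21.89)²/21.89 = 75.3673
df = 5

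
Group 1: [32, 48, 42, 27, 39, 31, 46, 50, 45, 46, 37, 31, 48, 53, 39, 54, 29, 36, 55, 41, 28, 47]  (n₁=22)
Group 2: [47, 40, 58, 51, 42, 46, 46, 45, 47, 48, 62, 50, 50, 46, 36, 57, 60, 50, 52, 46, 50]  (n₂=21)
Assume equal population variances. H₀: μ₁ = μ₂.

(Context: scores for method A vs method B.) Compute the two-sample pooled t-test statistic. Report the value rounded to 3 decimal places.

x̄₁=41.091, s₁=8.810, n₁=22
x̄₂=49.000, s₂=6.372, n₂=21
s_p² = [21·8.810² + 20·6.372²]/41 = 59.5565
SE = √(s_p²·(1/22+1/21)) = 2.3544
t = (41.091−49.000)/2.3544 = -3.3593
df = 41

test statistic = -3.359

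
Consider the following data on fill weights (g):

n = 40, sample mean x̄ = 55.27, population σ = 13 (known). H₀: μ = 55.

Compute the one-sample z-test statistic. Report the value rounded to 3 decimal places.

test statistic = 0.131

SE = σ/√n = 13/√40 = 2.0555
z = (x̄−μ₀)/SE = (55.27−55)/2.0555 = 0.1314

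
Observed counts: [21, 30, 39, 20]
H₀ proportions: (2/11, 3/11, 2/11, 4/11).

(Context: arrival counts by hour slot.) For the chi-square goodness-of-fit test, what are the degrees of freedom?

df = k − 1 = 4 − 1 = 3

degrees of freedom = 3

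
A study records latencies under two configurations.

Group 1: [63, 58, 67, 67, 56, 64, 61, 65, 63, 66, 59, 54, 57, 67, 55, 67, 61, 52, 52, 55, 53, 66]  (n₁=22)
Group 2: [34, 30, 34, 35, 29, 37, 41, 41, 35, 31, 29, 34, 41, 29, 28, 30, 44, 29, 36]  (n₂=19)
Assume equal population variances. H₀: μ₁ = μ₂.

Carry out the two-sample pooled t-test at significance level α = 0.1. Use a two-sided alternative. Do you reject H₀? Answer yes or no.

x̄₁=60.364, s₁=5.430, n₁=22
x̄₂=34.053, s₂=4.938, n₂=19
s_p² = [21·5.430² + 18·4.938²]/39 = 27.1292
SE = √(s_p²·(1/22+1/19)) = 1.6313
t = (60.364−34.053)/1.6313 = 16.1293
df = 39
p-value (two-sided) = 0.00000
At α=0.1: p < α → reject H₀

reject H₀: yes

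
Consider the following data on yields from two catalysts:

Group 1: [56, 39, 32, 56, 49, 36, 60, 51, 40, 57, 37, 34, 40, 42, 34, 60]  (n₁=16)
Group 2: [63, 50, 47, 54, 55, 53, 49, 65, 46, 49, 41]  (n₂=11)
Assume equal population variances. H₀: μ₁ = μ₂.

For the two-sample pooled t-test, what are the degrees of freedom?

df = n₁ + n₂ − 2 = 16 + 11 − 2 = 25

degrees of freedom = 25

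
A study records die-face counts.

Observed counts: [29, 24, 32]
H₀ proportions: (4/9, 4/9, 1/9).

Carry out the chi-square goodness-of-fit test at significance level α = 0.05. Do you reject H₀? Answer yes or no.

n = 85; E_i = n·p_i = [37.78, 37.78, 9.44]
χ² = (29−37.78)²/37.78 + (24−37.78)²/37.78 + (32−9.44)²/9.44 = 60.9324
df = 2
p-value (upper-tail) = 0.00000
At α=0.05: p < α → reject H₀

reject H₀: yes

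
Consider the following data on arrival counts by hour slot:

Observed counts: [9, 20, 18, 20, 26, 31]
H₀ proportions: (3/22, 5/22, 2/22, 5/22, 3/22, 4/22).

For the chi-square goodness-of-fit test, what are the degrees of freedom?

degrees of freedom = 5

df = k − 1 = 6 − 1 = 5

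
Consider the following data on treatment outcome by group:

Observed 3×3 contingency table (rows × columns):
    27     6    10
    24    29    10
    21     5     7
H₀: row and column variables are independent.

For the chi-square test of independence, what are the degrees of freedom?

degrees of freedom = 4

df = (r−1)(c−1) = (3−1)·(3−1) = 4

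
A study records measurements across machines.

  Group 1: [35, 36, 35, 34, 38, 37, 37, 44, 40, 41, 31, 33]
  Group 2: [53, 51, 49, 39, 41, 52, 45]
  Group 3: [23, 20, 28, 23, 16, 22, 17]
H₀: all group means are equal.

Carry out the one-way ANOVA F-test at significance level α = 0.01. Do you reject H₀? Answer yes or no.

reject H₀: yes

Group means [36.75, 47.14, 21.29], grand mean 35.385
SSB = Σnᵢ(x̄ᵢ−x̄)² = 2381.618; SSW = ΣΣ(x−x̄ᵢ)² = 428.536
MSB = 2381.618/2 = 1190.8091; MSW = 428.536/23 = 18.6320
F = MSB/MSW = 63.9121
df = (2, 23)
p-value (upper-tail) = 0.00000
At α=0.01: p < α → reject H₀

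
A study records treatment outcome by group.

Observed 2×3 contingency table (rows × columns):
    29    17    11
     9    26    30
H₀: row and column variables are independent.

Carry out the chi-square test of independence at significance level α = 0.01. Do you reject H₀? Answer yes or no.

reject H₀: yes

Row totals [57, 65], col totals [38, 43, 41], n=122
χ² = (29−17.75)²/17.75 + (17−20.09)²/20.09 + (11−19.16)²/19.16 + (9−20.25)²/20.25 + (26−22.91)²/22.91 + (30−21.84)²/21.84 = 20.7797
df = 2
p-value (upper-tail) = 0.00003
At α=0.01: p < α → reject H₀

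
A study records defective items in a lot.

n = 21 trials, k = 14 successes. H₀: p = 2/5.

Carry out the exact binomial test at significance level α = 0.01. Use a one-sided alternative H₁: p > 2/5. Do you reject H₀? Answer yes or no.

Exact binomial: n=21, k=14, p₀=2/5=0.4000
P(X≥14) from Σ C(n,i)·p₀^i·(1−p₀)^(n−i)
p-value (one-sided, H₁ greater) = 0.01229
At α=0.01: p ≥ α → fail to reject H₀

reject H₀: no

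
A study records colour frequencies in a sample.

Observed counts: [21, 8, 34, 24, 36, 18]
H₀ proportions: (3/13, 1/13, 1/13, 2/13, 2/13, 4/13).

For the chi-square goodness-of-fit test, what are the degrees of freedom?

degrees of freedom = 5

df = k − 1 = 6 − 1 = 5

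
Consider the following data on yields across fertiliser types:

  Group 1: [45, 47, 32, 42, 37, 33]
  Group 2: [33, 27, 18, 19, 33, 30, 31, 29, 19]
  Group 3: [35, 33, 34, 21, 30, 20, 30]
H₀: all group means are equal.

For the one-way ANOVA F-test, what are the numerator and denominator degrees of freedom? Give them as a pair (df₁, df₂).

k = 3 groups, N = 22 total
df = (k−1, N−k) = (3−1, 22−3) = (2, 19)

degrees of freedom = [2, 19]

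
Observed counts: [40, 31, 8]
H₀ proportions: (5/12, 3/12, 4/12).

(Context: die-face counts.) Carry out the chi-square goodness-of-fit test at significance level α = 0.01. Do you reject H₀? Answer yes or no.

n = 79; E_i = n·p_i = [32.92, 19.75, 26.33]
χ² = (40−32.92)²/32.92 + (31−19.75)²/19.75 + (8−26.33)²/26.33 = 20.6962
df = 2
p-value (upper-tail) = 0.00003
At α=0.01: p < α → reject H₀

reject H₀: yes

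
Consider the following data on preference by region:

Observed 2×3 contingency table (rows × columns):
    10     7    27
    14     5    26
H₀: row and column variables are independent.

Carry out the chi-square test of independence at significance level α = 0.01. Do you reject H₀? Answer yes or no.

Row totals [44, 45], col totals [24, 12, 53], n=89
χ² = (10−11.87)²/11.87 + (7−5.93)²/5.93 + (27−26.20)²/26.20 + (14−12.13)²/12.13 + (5−6.07)²/6.07 + (26−26.80)²/26.80 = 1.0078
df = 2
p-value (upper-tail) = 0.60418
At α=0.01: p ≥ α → fail to reject H₀

reject H₀: no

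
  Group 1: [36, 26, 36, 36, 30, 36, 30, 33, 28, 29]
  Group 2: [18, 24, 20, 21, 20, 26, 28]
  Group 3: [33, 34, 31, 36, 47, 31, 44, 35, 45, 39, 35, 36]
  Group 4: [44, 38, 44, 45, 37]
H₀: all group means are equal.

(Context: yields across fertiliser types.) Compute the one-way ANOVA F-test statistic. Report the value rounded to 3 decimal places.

Group means [32.00, 22.43, 37.17, 41.60], grand mean 33.265
SSB = Σnᵢ(x̄ᵢ−x̄)² = 1368.037; SSW = ΣΣ(x−x̄ᵢ)² = 594.581
MSB = 1368.037/3 = 456.0122; MSW = 594.581/30 = 19.8194
F = MSB/MSW = 23.0084
df = (3, 30)

test statistic = 23.008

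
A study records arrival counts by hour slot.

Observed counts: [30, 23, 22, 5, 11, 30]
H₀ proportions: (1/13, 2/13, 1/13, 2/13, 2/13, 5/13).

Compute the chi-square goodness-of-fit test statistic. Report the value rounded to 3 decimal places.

n = 121; E_i = n·p_i = [9.31, 18.62, 9.31, 18.62, 18.62, 46.54]
χ² = (30−9.31)²/9.31 + (23−18.62)²/18.62 + (22−9.31)²/9.31 + (5−18.62)²/18.62 + (11−18.62)²/18.62 + (30−46.54)²/46.54 = 83.2934
df = 5

test statistic = 83.293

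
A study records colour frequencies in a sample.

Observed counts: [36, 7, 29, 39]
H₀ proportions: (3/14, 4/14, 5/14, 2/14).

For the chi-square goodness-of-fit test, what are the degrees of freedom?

degrees of freedom = 3

df = k − 1 = 4 − 1 = 3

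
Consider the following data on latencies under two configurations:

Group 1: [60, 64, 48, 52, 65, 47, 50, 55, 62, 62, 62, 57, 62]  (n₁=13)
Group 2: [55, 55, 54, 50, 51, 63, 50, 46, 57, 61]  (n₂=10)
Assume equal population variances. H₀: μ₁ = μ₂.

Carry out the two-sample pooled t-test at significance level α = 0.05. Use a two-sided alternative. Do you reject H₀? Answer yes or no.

reject H₀: no

x̄₁=57.385, s₁=6.318, n₁=13
x̄₂=54.200, s₂=5.224, n₂=10
s_p² = [12·6.318² + 9·5.224²]/21 = 34.5084
SE = √(s_p²·(1/13+1/10)) = 2.4709
t = (57.385−54.200)/2.4709 = 1.2888
df = 21
p-value (two-sided) = 0.21147
At α=0.05: p ≥ α → fail to reject H₀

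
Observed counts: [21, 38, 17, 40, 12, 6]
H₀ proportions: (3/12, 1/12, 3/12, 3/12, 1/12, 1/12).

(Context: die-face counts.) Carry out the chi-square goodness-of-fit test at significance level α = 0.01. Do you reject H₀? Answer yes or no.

reject H₀: yes

n = 134; E_i = n·p_i = [33.50, 11.17, 33.50, 33.50, 11.17, 11.17]
χ² = (21−33.50)²/33.50 + (38−11.17)²/11.17 + (17−33.50)²/33.50 + (40−33.50)²/33.50 + (12−11.17)²/11.17 + (6−11.17)²/11.17 = 80.9851
df = 5
p-value (upper-tail) = 0.00000
At α=0.01: p < α → reject H₀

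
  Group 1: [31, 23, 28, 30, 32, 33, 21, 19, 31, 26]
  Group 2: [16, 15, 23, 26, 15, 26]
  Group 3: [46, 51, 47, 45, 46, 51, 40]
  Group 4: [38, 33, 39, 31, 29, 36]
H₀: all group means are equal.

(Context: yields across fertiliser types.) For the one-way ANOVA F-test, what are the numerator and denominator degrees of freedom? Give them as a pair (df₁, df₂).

degrees of freedom = [3, 25]

k = 4 groups, N = 29 total
df = (k−1, N−k) = (4−1, 29−4) = (3, 25)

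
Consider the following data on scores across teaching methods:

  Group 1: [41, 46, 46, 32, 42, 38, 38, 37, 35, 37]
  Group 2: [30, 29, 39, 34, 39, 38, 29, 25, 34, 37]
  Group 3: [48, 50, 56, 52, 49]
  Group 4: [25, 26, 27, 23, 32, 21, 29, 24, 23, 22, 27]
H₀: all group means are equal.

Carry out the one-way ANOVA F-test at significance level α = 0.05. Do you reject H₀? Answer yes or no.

reject H₀: yes

Group means [39.20, 33.40, 51.00, 25.36], grand mean 35.000
SSB = Σnᵢ(x̄ᵢ−x̄)² = 2503.455; SSW = ΣΣ(x−x̄ᵢ)² = 550.545
MSB = 2503.455/3 = 834.4848; MSW = 550.545/32 = 17.2045
F = MSB/MSW = 48.5037
df = (3, 32)
p-value (upper-tail) = 0.00000
At α=0.05: p < α → reject H₀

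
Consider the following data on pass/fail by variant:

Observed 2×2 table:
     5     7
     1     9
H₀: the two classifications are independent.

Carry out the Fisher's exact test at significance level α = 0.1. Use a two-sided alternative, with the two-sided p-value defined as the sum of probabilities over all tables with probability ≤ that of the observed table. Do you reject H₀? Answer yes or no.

Margins: r₁=12, r₂=10, c₁=6, c₂=16, n=22
p_obs = C(12,5)·C(10,1)/C(22,6); sum pmf over tables with pmf ≤ p_obs
p-value (two-sided) = 0.16188
At α=0.1: p ≥ α → fail to reject H₀

reject H₀: no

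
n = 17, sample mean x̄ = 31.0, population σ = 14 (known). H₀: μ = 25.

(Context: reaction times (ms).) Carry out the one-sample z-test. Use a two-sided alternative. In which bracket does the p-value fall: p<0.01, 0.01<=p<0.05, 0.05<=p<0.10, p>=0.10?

p-value bracket: 0.05<=p<0.10

SE = σ/√n = 14/√17 = 3.3955
z = (x̄−μ₀)/SE = (31.0−25)/3.3955 = 1.7670
p-value (two-sided) = 0.07722
→ bracket: 0.05<=p<0.10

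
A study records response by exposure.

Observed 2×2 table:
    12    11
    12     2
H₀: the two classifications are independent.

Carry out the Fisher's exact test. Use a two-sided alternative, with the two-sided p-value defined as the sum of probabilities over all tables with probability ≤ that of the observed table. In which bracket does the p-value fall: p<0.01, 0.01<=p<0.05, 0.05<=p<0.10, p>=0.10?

Margins: r₁=23, r₂=14, c₁=24, c₂=13, n=37
p_obs = C(23,12)·C(14,12)/C(37,24); sum pmf over tables with pmf ≤ p_obs
p-value (two-sided) = 0.07404
→ bracket: 0.05<=p<0.10

p-value bracket: 0.05<=p<0.10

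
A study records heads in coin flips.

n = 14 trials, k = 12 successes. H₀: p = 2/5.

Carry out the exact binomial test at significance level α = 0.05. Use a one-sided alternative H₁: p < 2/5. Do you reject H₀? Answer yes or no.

reject H₀: no

Exact binomial: n=14, k=12, p₀=2/5=0.4000
P(X≤12) from Σ C(n,i)·p₀^i·(1−p₀)^(n−i)
p-value (one-sided, H₁ less) = 0.99994
At α=0.05: p ≥ α → fail to reject H₀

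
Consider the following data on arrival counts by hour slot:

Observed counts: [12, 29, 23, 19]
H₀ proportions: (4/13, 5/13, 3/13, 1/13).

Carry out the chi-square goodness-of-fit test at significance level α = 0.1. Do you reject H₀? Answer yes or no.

n = 83; E_i = n·p_i = [25.54, 31.92, 19.15, 6.38]
χ² = (12−25.54)²/25.54 + (29−31.92)²/31.92 + (23−19.15)²/19.15 + (19−6.38)²/6.38 = 33.1438
df = 3
p-value (upper-tail) = 0.00000
At α=0.1: p < α → reject H₀

reject H₀: yes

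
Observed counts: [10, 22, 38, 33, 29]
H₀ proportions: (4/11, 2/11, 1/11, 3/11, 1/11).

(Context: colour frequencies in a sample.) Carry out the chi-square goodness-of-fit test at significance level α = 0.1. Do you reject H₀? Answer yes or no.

reject H₀: yes

n = 132; E_i = n·p_i = [48.00, 24.00, 12.00, 36.00, 12.00]
χ² = (10−48.00)²/48.00 + (22−24.00)²/24.00 + (38−12.00)²/12.00 + (33−36.00)²/36.00 + (29−12.00)²/12.00 = 110.9167
df = 4
p-value (upper-tail) = 0.00000
At α=0.1: p < α → reject H₀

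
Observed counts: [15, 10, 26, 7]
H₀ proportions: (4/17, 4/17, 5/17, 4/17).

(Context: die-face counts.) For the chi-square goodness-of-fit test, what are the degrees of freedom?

df = k − 1 = 4 − 1 = 3

degrees of freedom = 3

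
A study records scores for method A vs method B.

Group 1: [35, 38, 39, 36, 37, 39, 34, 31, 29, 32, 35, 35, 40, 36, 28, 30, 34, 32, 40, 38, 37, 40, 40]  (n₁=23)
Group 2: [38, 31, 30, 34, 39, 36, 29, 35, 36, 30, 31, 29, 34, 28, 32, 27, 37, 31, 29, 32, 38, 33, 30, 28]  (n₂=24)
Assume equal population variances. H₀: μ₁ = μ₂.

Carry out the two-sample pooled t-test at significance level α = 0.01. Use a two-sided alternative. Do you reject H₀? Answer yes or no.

x̄₁=35.435, s₁=3.703, n₁=23
x̄₂=32.375, s₂=3.561, n₂=24
s_p² = [22·3.703² + 23·3.561²]/45 = 13.1839
SE = √(s_p²·(1/23+1/24)) = 1.0595
t = (35.435−32.375)/1.0595 = 2.8879
df = 45
p-value (two-sided) = 0.00594
At α=0.01: p < α → reject H₀

reject H₀: yes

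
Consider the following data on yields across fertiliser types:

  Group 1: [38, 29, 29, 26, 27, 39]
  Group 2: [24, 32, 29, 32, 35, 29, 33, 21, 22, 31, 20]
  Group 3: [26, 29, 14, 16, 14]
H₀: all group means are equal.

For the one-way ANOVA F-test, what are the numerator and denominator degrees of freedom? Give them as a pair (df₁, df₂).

degrees of freedom = [2, 19]

k = 3 groups, N = 22 total
df = (k−1, N−k) = (3−1, 22−3) = (2, 19)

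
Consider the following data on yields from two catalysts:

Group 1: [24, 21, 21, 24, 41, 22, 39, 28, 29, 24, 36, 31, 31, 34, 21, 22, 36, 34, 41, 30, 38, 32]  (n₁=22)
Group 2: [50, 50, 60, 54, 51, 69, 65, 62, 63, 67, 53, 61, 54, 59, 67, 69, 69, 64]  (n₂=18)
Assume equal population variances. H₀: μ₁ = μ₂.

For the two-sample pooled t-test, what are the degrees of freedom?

df = n₁ + n₂ − 2 = 22 + 18 − 2 = 38

degrees of freedom = 38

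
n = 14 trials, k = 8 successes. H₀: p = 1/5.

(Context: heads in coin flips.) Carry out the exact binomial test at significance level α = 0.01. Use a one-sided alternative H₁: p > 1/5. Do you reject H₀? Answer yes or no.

reject H₀: yes

Exact binomial: n=14, k=8, p₀=1/5=0.2000
P(X≥8) from Σ C(n,i)·p₀^i·(1−p₀)^(n−i)
p-value (one-sided, H₁ greater) = 0.00240
At α=0.01: p < α → reject H₀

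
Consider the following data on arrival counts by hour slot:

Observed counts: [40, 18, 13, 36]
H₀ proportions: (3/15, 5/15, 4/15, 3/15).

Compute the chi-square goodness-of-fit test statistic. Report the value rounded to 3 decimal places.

test statistic = 43.334

n = 107; E_i = n·p_i = [21.40, 35.67, 28.53, 21.40]
χ² = (40−21.40)²/21.40 + (18−35.67)²/35.67 + (13−28.53)²/28.53 + (36−21.40)²/21.40 = 43.3341
df = 3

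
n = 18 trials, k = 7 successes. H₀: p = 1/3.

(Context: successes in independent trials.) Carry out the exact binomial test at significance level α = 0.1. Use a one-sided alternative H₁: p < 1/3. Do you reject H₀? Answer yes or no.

reject H₀: no

Exact binomial: n=18, k=7, p₀=1/3=0.3333
P(X≤7) from Σ C(n,i)·p₀^i·(1−p₀)^(n−i)
p-value (one-sided, H₁ less) = 0.77674
At α=0.1: p ≥ α → fail to reject H₀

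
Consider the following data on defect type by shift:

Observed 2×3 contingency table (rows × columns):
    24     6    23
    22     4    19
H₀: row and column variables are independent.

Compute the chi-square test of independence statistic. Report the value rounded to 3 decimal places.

test statistic = 0.216

Row totals [53, 45], col totals [46, 10, 42], n=98
χ² = (24−24.88)²/24.88 + (6−5.41)²/5.41 + (23−22.71)²/22.71 + (22−21.12)²/21.12 + (4−4.59)²/4.59 + (19−19.29)²/19.29 = 0.2163
df = 2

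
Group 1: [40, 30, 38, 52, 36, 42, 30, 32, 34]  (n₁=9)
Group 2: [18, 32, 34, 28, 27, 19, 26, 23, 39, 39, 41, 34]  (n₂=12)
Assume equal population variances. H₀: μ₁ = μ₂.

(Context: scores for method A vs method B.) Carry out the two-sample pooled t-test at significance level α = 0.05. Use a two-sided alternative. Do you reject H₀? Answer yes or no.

reject H₀: yes

x̄₁=37.111, s₁=7.008, n₁=9
x̄₂=30.000, s₂=7.758, n₂=12
s_p² = [8·7.008² + 11·7.758²]/19 = 55.5205
SE = √(s_p²·(1/9+1/12)) = 3.2857
t = (37.111−30.000)/3.2857 = 2.1643
df = 19
p-value (two-sided) = 0.04339
At α=0.05: p < α → reject H₀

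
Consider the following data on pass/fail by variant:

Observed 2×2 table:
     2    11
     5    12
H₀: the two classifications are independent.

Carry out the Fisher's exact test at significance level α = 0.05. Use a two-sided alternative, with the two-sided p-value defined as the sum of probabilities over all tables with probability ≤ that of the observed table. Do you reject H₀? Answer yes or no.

Margins: r₁=13, r₂=17, c₁=7, c₂=23, n=30
p_obs = C(13,2)·C(17,5)/C(30,7); sum pmf over tables with pmf ≤ p_obs
p-value (two-sided) = 0.42682
At α=0.05: p ≥ α → fail to reject H₀

reject H₀: no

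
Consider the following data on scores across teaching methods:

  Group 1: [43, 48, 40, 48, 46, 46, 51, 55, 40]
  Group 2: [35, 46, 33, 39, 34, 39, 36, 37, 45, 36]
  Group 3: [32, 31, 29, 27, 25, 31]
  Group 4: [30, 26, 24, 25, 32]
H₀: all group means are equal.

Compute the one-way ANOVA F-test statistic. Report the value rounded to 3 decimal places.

Group means [46.33, 38.00, 29.17, 27.40], grand mean 36.967
SSB = Σnᵢ(x̄ᵢ−x̄)² = 1622.933; SSW = ΣΣ(x−x̄ᵢ)² = 452.033
MSB = 1622.933/3 = 540.9778; MSW = 452.033/26 = 17.3859
F = MSB/MSW = 31.1159
df = (3, 26)

test statistic = 31.116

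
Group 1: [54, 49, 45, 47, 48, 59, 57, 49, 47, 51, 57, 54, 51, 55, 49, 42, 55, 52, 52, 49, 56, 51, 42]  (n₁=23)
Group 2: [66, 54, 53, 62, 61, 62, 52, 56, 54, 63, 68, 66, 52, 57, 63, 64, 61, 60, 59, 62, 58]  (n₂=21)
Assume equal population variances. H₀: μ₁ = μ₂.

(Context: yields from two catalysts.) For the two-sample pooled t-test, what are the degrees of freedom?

degrees of freedom = 42

df = n₁ + n₂ − 2 = 23 + 21 − 2 = 42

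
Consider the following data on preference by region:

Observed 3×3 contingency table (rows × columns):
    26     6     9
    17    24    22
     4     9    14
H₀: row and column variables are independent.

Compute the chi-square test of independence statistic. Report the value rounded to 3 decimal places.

test statistic = 22.378

Row totals [41, 63, 27], col totals [47, 39, 45], n=131
χ² = (26−14.71)²/14.71 + (6−12.21)²/12.21 + (9−14.08)²/14.08 + (17−22.60)²/22.60 + (24−18.76)²/18.76 + (22−21.64)²/21.64 + (4−9.69)²/9.69 + (9−8.04)²/8.04 + (14−9.27)²/9.27 = 22.3783
df = 4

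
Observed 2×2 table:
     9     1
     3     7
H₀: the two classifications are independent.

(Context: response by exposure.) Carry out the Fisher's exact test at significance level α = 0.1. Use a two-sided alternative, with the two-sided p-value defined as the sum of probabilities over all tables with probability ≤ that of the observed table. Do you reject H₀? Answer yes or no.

reject H₀: yes

Margins: r₁=10, r₂=10, c₁=12, c₂=8, n=20
p_obs = C(10,9)·C(10,3)/C(20,12); sum pmf over tables with pmf ≤ p_obs
p-value (two-sided) = 0.01977
At α=0.1: p < α → reject H₀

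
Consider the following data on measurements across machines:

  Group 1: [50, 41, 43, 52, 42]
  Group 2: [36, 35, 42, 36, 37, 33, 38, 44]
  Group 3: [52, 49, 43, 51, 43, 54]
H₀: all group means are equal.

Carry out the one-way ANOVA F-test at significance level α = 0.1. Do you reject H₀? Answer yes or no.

reject H₀: yes

Group means [45.60, 37.62, 48.67], grand mean 43.211
SSB = Σnᵢ(x̄ᵢ−x̄)² = 456.750; SSW = ΣΣ(x−x̄ᵢ)² = 304.408
MSB = 456.750/2 = 228.3748; MSW = 304.408/16 = 19.0255
F = MSB/MSW = 12.0036
df = (2, 16)
p-value (upper-tail) = 0.00065
At α=0.1: p < α → reject H₀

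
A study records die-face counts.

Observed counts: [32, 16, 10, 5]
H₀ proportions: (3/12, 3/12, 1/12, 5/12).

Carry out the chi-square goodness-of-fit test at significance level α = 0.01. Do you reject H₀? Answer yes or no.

reject H₀: yes

n = 63; E_i = n·p_i = [15.75, 15.75, 5.25, 26.25]
χ² = (32−15.75)²/15.75 + (16−15.75)²/15.75 + (10−5.25)²/5.25 + (5−26.25)²/26.25 = 38.2698
df = 3
p-value (upper-tail) = 0.00000
At α=0.01: p < α → reject H₀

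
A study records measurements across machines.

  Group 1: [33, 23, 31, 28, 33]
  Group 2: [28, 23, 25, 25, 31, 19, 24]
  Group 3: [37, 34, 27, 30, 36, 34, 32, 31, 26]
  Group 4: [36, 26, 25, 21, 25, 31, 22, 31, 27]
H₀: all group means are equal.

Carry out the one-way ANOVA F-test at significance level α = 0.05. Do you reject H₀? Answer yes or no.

reject H₀: yes

Group means [29.60, 25.00, 31.89, 27.11], grand mean 28.467
SSB = Σnᵢ(x̄ᵢ−x̄)² = 212.489; SSW = ΣΣ(x−x̄ᵢ)² = 454.978
MSB = 212.489/3 = 70.8296; MSW = 454.978/26 = 17.4991
F = MSB/MSW = 4.0476
df = (3, 26)
p-value (upper-tail) = 0.01736
At α=0.05: p < α → reject H₀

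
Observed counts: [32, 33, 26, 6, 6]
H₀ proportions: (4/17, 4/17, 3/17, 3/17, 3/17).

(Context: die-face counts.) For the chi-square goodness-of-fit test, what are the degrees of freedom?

degrees of freedom = 4

df = k − 1 = 5 − 1 = 4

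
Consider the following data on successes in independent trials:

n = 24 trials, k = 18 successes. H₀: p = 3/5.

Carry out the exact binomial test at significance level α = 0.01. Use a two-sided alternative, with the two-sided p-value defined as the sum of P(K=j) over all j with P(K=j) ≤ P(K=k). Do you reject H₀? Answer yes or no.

reject H₀: no

Exact binomial: n=24, k=18, p₀=3/5=0.6000
P(X=j) = C(n,j)·p₀^j·(1−p₀)^(n−j); p = Σ P(X=j) over j with P(X=j) ≤ P(X=18)
p-value (two-sided) = 0.14945
At α=0.01: p ≥ α → fail to reject H₀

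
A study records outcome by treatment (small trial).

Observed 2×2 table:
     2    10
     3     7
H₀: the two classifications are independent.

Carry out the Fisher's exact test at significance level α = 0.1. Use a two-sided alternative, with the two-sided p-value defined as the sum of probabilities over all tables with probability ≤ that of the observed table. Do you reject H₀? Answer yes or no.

reject H₀: no

Margins: r₁=12, r₂=10, c₁=5, c₂=17, n=22
p_obs = C(12,2)·C(10,3)/C(22,5); sum pmf over tables with pmf ≤ p_obs
p-value (two-sided) = 0.62406
At α=0.1: p ≥ α → fail to reject H₀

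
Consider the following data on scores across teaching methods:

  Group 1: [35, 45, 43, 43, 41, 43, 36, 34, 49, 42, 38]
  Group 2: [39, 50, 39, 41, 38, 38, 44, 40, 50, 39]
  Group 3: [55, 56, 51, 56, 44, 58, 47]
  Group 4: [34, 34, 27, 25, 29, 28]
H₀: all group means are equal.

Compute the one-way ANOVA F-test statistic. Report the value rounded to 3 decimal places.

Group means [40.82, 41.80, 52.43, 29.50], grand mean 41.500
SSB = Σnᵢ(x̄ᵢ−x̄)² = 1706.049; SSW = ΣΣ(x−x̄ᵢ)² = 642.451
MSB = 1706.049/3 = 568.6831; MSW = 642.451/30 = 21.4150
F = MSB/MSW = 26.5553
df = (3, 30)

test statistic = 26.555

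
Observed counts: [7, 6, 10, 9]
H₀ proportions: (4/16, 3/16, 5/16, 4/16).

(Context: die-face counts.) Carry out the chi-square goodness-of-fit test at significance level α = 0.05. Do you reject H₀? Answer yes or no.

reject H₀: no

n = 32; E_i = n·p_i = [8.00, 6.00, 10.00, 8.00]
χ² = (7−8.00)²/8.00 + (6−6.00)²/6.00 + (10−10.00)²/10.00 + (9−8.00)²/8.00 = 0.2500
df = 3
p-value (upper-tail) = 0.96914
At α=0.05: p ≥ α → fail to reject H₀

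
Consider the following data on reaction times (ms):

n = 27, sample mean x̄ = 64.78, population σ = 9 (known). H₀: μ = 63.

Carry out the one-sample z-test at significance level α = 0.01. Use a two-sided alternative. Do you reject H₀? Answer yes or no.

SE = σ/√n = 9/√27 = 1.7321
z = (x̄−μ₀)/SE = (64.78−63)/1.7321 = 1.0277
p-value (two-sided) = 0.30410
At α=0.01: p ≥ α → fail to reject H₀

reject H₀: no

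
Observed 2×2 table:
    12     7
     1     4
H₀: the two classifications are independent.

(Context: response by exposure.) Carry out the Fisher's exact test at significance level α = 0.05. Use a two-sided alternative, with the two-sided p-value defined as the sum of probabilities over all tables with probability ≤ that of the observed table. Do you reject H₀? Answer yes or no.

Margins: r₁=19, r₂=5, c₁=13, c₂=11, n=24
p_obs = C(19,12)·C(5,1)/C(24,13); sum pmf over tables with pmf ≤ p_obs
p-value (two-sided) = 0.14208
At α=0.05: p ≥ α → fail to reject H₀

reject H₀: no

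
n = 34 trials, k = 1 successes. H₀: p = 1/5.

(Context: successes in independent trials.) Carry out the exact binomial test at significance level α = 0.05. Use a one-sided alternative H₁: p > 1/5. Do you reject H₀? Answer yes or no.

Exact binomial: n=34, k=1, p₀=1/5=0.2000
P(X≥1) from Σ C(n,i)·p₀^i·(1−p₀)^(n−i)
p-value (one-sided, H₁ greater) = 0.99949
At α=0.05: p ≥ α → fail to reject H₀

reject H₀: no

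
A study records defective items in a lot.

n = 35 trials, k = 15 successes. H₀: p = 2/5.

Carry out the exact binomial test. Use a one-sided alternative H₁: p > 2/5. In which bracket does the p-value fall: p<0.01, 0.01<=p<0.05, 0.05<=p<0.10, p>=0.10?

p-value bracket: p>=0.10

Exact binomial: n=35, k=15, p₀=2/5=0.4000
P(X≥15) from Σ C(n,i)·p₀^i·(1−p₀)^(n−i)
p-value (one-sided, H₁ greater) = 0.42725
→ bracket: p>=0.10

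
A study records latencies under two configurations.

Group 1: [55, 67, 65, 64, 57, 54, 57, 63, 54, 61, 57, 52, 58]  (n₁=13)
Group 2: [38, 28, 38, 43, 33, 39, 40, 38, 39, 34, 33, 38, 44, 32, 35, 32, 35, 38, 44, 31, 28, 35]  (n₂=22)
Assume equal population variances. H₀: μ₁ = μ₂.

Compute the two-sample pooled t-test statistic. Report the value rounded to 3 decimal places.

test statistic = 13.920

x̄₁=58.769, s₁=4.764, n₁=13
x̄₂=36.136, s₂=4.580, n₂=22
s_p² = [12·4.764² + 21·4.580²]/33 = 21.6030
SE = √(s_p²·(1/13+1/22)) = 1.6260
t = (58.769−36.136)/1.6260 = 13.9198
df = 33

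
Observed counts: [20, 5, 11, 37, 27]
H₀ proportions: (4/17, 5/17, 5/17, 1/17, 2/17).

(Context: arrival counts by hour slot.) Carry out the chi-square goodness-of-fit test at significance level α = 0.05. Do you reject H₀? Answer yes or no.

reject H₀: yes

n = 100; E_i = n·p_i = [23.53, 29.41, 29.41, 5.88, 11.76]
χ² = (20−23.53)²/23.53 + (5−29.41)²/29.41 + (11−29.41)²/29.41 + (37−5.88)²/5.88 + (27−11.76)²/11.76 = 216.6590
df = 4
p-value (upper-tail) = 0.00000
At α=0.05: p < α → reject H₀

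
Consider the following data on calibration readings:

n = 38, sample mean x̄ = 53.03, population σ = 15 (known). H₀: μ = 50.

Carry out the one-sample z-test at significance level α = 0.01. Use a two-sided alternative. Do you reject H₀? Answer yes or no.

reject H₀: no

SE = σ/√n = 15/√38 = 2.4333
z = (x̄−μ₀)/SE = (53.03−50)/2.4333 = 1.2452
p-value (two-sided) = 0.21305
At α=0.01: p ≥ α → fail to reject H₀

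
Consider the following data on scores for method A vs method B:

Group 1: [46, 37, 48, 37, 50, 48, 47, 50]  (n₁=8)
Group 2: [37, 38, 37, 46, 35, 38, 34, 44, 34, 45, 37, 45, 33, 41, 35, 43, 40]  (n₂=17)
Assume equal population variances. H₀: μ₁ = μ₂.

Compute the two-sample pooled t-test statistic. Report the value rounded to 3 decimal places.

test statistic = 3.222

x̄₁=45.375, s₁=5.344, n₁=8
x̄₂=38.941, s₂=4.322, n₂=17
s_p² = [7·5.344² + 16·4.322²]/23 = 21.6877
SE = √(s_p²·(1/8+1/17)) = 1.9967
t = (45.375−38.941)/1.9967 = 3.2223
df = 23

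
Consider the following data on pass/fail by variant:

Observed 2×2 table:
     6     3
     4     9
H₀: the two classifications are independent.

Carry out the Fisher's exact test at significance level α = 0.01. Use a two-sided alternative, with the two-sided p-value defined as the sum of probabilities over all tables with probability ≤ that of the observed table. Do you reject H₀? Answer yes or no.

reject H₀: no

Margins: r₁=9, r₂=13, c₁=10, c₂=12, n=22
p_obs = C(9,6)·C(13,4)/C(22,10); sum pmf over tables with pmf ≤ p_obs
p-value (two-sided) = 0.19195
At α=0.01: p ≥ α → fail to reject H₀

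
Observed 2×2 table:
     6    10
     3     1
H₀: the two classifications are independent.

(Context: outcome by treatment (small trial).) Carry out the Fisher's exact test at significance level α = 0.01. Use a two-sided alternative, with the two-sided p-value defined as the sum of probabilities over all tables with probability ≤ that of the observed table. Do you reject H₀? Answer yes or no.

reject H₀: no

Margins: r₁=16, r₂=4, c₁=9, c₂=11, n=20
p_obs = C(16,6)·C(4,3)/C(20,9); sum pmf over tables with pmf ≤ p_obs
p-value (two-sided) = 0.28483
At α=0.01: p ≥ α → fail to reject H₀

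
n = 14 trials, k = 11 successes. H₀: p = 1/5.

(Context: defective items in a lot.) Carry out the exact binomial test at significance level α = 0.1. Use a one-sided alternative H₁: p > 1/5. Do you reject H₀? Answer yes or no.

Exact binomial: n=14, k=11, p₀=1/5=0.2000
P(X≥11) from Σ C(n,i)·p₀^i·(1−p₀)^(n−i)
p-value (one-sided, H₁ greater) = 0.00000
At α=0.1: p < α → reject H₀

reject H₀: yes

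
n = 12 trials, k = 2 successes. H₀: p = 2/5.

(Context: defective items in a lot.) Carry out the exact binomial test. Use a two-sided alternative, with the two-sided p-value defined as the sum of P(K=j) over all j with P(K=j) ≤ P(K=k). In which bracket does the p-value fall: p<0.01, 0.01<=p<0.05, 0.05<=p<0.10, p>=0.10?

Exact binomial: n=12, k=2, p₀=2/5=0.4000
P(X=j) = C(n,j)·p₀^j·(1−p₀)^(n−j); p = Σ P(X=j) over j with P(X=j) ≤ P(X=2)
p-value (two-sided) = 0.14075
→ bracket: p>=0.10

p-value bracket: p>=0.10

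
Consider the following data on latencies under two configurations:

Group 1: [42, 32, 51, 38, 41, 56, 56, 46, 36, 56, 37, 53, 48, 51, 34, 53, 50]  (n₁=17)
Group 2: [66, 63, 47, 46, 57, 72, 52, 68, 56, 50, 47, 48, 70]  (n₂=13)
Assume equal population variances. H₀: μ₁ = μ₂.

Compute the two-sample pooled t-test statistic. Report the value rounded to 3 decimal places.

x̄₁=45.882, s₁=8.268, n₁=17
x̄₂=57.077, s₂=9.613, n₂=13
s_p² = [16·8.268² + 12·9.613²]/28 = 78.6674
SE = √(s_p²·(1/17+1/13)) = 3.2678
t = (45.882−57.077)/3.2678 = -3.4257
df = 28

test statistic = -3.426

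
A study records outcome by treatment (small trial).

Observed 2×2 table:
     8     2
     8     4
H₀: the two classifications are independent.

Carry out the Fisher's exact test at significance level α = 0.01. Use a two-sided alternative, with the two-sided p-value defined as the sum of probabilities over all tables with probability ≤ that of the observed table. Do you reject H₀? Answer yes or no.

reject H₀: no

Margins: r₁=10, r₂=12, c₁=16, c₂=6, n=22
p_obs = C(10,8)·C(12,8)/C(22,16); sum pmf over tables with pmf ≤ p_obs
p-value (two-sided) = 0.64617
At α=0.01: p ≥ α → fail to reject H₀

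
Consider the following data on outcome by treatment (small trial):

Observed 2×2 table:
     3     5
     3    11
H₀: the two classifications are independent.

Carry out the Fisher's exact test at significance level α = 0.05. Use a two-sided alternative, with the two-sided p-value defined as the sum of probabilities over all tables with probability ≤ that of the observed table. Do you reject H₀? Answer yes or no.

Margins: r₁=8, r₂=14, c₁=6, c₂=16, n=22
p_obs = C(8,3)·C(14,3)/C(22,6); sum pmf over tables with pmf ≤ p_obs
p-value (two-sided) = 0.62436
At α=0.05: p ≥ α → fail to reject H₀

reject H₀: no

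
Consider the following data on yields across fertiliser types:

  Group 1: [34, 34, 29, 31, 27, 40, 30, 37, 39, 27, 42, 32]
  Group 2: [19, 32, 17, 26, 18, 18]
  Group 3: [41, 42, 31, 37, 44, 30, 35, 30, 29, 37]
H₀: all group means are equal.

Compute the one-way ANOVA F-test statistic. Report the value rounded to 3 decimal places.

Group means [33.50, 21.67, 35.60], grand mean 31.714
SSB = Σnᵢ(x̄ᵢ−x̄)² = 794.981; SSW = ΣΣ(x−x̄ᵢ)² = 736.733
MSB = 794.981/2 = 397.4905; MSW = 736.733/25 = 29.4693
F = MSB/MSW = 13.4883
df = (2, 25)

test statistic = 13.488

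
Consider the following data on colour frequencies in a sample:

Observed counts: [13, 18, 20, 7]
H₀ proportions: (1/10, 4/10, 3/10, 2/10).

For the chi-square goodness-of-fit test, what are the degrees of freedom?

df = k − 1 = 4 − 1 = 3

degrees of freedom = 3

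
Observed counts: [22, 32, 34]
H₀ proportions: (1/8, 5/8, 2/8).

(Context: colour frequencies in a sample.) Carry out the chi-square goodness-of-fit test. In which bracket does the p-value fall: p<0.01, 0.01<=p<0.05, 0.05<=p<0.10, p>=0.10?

n = 88; E_i = n·p_i = [11.00, 55.00, 22.00]
χ² = (22−11.00)²/11.00 + (32−55.00)²/55.00 + (34−22.00)²/22.00 = 27.1636
df = 2
p-value (upper-tail) = 0.00000
→ bracket: p<0.01

p-value bracket: p<0.01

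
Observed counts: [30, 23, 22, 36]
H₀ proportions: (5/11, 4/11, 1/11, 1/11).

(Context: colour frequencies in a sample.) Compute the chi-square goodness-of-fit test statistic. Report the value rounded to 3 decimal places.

n = 111; E_i = n·p_i = [50.45, 40.36, 10.09, 10.09]
χ² = (30−50.45)²/50.45 + (23−40.36)²/40.36 + (22−10.09)²/10.09 + (36−10.09)²/10.09 = 96.3401
df = 3

test statistic = 96.340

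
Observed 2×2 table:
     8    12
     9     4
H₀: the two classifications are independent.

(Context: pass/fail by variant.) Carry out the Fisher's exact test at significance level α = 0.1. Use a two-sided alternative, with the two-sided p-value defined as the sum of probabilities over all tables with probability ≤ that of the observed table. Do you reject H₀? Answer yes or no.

reject H₀: no

Margins: r₁=20, r₂=13, c₁=17, c₂=16, n=33
p_obs = C(20,8)·C(13,9)/C(33,17); sum pmf over tables with pmf ≤ p_obs
p-value (two-sided) = 0.15706
At α=0.1: p ≥ α → fail to reject H₀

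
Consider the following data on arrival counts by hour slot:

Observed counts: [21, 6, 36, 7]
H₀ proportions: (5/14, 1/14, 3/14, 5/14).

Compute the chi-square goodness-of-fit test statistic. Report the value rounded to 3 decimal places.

n = 70; E_i = n·p_i = [25.00, 5.00, 15.00, 25.00]
χ² = (21−25.00)²/25.00 + (6−5.00)²/5.00 + (36−15.00)²/15.00 + (7−25.00)²/25.00 = 43.2000
df = 3

test statistic = 43.200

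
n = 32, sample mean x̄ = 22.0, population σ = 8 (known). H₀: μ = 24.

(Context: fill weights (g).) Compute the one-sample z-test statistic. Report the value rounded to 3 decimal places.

test statistic = -1.414

SE = σ/√n = 8/√32 = 1.4142
z = (x̄−μ₀)/SE = (22.0−24)/1.4142 = -1.4142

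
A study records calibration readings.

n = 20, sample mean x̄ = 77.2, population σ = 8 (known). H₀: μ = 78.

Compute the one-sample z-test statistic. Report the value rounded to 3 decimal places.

test statistic = -0.447

SE = σ/√n = 8/√20 = 1.7889
z = (x̄−μ₀)/SE = (77.2−78)/1.7889 = -0.4472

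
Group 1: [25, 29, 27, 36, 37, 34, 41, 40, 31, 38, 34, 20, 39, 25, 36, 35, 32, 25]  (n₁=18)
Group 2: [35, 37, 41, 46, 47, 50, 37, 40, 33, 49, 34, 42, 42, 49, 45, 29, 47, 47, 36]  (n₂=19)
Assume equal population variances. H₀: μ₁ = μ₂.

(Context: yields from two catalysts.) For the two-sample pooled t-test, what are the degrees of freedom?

df = n₁ + n₂ − 2 = 18 + 19 − 2 = 35

degrees of freedom = 35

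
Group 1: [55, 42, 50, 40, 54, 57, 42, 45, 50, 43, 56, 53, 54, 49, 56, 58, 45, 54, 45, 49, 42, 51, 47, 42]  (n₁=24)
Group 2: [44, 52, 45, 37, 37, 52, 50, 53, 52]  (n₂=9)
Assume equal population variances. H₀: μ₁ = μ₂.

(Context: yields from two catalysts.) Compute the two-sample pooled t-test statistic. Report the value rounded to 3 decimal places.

x̄₁=49.125, s₁=5.675, n₁=24
x̄₂=46.889, s₂=6.451, n₂=9
s_p² = [23·5.675² + 8·6.451²]/31 = 34.6295
SE = √(s_p²·(1/24+1/9)) = 2.3001
t = (49.125−46.889)/2.3001 = 0.9722
df = 31

test statistic = 0.972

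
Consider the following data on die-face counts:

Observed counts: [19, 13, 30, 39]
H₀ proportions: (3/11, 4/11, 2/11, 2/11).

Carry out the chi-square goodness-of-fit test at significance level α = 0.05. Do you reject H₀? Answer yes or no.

n = 101; E_i = n·p_i = [27.55, 36.73, 18.36, 18.36]
χ² = (19−27.55)²/27.55 + (13−36.73)²/36.73 + (30−18.36)²/18.36 + (39−18.36)²/18.36 = 48.5437
df = 3
p-value (upper-tail) = 0.00000
At α=0.05: p < α → reject H₀

reject H₀: yes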